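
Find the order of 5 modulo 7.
Powers of 5 mod 7: 5^1≡5, 5^2≡4, 5^3≡6, 5^4≡2, 5^5≡3, 5^6≡1. ord_7(5) = 6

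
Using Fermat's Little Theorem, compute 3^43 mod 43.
By Fermat: 3^{42} ≡ 1 mod 43. So 3^{43} = 3^{42} · 3^{1} ≡ 3^{1} ≡ 3 mod 43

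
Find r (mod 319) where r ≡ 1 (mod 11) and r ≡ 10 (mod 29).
M = 11 × 29 = 319. M₁ = 29, y₁ ≡ 8 (mod 11). M₂ = 11, y₂ ≡ 8 (mod 29). r = 1×29×8 + 10×11×8 ≡ 155 (mod 319)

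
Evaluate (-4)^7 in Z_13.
By repeated squaring (mod 13): (-4)^{1}≡9, (-4)^{2}≡3, (-4)^{4}≡9. Then (-4)^{7} = (-4)^{4+2+1} ≡ 9 × 3 × 9 ≡ 9 (mod 13)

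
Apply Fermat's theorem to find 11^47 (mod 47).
By Fermat: 11^{46} ≡ 1 (mod 47). So 11^{47} = 11^{46} · 11^{1} ≡ 11^{1} ≡ 11 (mod 47)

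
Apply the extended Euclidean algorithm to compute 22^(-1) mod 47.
Extended GCD: 22(15) + 47(-7) = 1. So 22^(-1) ≡ 15 mod 47. Verify: 22 × 15 = 330 ≡ 1 mod 47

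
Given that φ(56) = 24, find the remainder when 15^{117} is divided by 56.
By Euler: 15^{24} ≡ 1 (mod 56) since gcd(15, 56) = 1. 117 = 4×24 + 21. So 15^{117} ≡ 15^{21} ≡ 15 (mod 56)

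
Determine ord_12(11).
Powers of 11 mod 12: 11^1≡11, 11^2≡1. So the order of 11 is 2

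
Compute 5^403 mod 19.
Using Fermat: 5^{18} ≡ 1 mod 19. 403 ≡ 7 mod 18. So 5^{403} ≡ 5^{7} ≡ 16 mod 19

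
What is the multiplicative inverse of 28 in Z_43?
Since 43 is prime, by Fermat 28^(-1) ≡ 28^{41} ≡ 20 (mod 43). Verify: 28 × 20 = 560 ≡ 1 (mod 43)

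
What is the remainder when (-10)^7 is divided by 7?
Using Fermat: (-10)^{6} ≡ 1 mod 7. 7 ≡ 1 mod 6. So (-10)^{7} ≡ (-10)^{1} ≡ 4 mod 7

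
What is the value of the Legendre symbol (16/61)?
(16/61) = 16^{30} mod 61 = 1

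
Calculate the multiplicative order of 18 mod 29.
Powers of 18 mod 29: 18^1≡18, 18^2≡5, 18^3≡3, 18^4≡25, 18^5≡15, 18^6≡9, 18^7≡17, 18^8≡16, 18^9≡27, 18^10≡22, 18^11≡19, 18^12≡23, 18^13≡8, 18^14≡28, 18^15≡11, 18^16≡24, 18^17≡26, 18^18≡4, 18^19≡14, 18^20≡20, 18^21≡12, 18^22≡13, 18^23≡2, 18^24≡7, 18^25≡10, 18^26≡6, 18^27≡21, 18^28≡1. Order = 28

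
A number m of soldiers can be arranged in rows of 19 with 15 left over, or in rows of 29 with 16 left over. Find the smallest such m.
M = 19 × 29 = 551. M₁ = 29, y₁ ≡ 2 (mod 19). M₂ = 19, y₂ ≡ 26 (mod 29). m = 15×29×2 + 16×19×26 ≡ 509 (mod 551)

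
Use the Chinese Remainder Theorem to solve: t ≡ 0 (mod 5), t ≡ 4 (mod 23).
M = 5 × 23 = 115. M₁ = 23, y₁ ≡ 2 (mod 5). M₂ = 5, y₂ ≡ 14 (mod 23). t = 0×23×2 + 4×5×14 ≡ 50 (mod 115)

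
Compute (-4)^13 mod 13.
Using Fermat: (-4)^{12} ≡ 1 (mod 13). 13 ≡ 1 (mod 12). So (-4)^{13} ≡ (-4)^{1} ≡ 9 (mod 13)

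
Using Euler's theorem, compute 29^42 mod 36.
By Euler: 29^{12} ≡ 1 (mod 36) since gcd(29, 36) = 1. 42 = 3×12 + 6. So 29^{42} ≡ 29^{6} ≡ 1 (mod 36)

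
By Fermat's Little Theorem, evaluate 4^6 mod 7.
By Fermat's Little Theorem, 4^{6} ≡ 1 (mod 7) since 7 is prime and gcd(4, 7) = 1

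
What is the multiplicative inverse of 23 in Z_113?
Since 113 is prime, by Fermat 23^(-1) ≡ 23^{111} ≡ 59 mod 113. Verify: 23 × 59 = 1357 ≡ 1 mod 113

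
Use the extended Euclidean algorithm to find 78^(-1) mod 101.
Extended GCD: 78(-22) + 101(17) = 1. So 78^(-1) ≡ -22 ≡ 79 (mod 101). Verify: 78 × 79 = 6162 ≡ 1 (mod 101)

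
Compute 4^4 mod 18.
4^{4} = 256 ≡ 4 (mod 18)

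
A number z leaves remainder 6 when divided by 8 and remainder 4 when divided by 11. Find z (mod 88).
M = 8 × 11 = 88. M₁ = 11, y₁ ≡ 3 (mod 8). M₂ = 8, y₂ ≡ 7 (mod 11). z = 6×11×3 + 4×8×7 ≡ 70 (mod 88)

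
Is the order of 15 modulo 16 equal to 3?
Powers of 15 mod 16: 15^1≡15, 15^2≡1. Already 15^2≡1, so the order is 2 < 3. No, the actual order is 2.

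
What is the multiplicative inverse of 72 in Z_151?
Since 151 is prime, by Fermat 72^(-1) ≡ 72^{149} ≡ 86 (mod 151). Verify: 72 × 86 = 6192 ≡ 1 (mod 151)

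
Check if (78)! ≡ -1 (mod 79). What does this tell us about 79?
(78)! mod 79 = 78. Since this equals -1 (mod 79), Wilson confirms 79 is prime.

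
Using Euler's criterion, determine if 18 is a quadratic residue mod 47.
By Euler's criterion: 18^{23} ≡ 1 (mod 47). Since this equals 1, 18 is a QR.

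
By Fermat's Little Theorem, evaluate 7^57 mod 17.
By Fermat: 7^{16} ≡ 1 (mod 17). 57 = 3×16 + 9. So 7^{57} ≡ 7^{9} ≡ 10 (mod 17)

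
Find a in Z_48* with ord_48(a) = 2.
7 has order 2 mod 48 since 7^{2} ≡ 1 (mod 48) and no smaller power works.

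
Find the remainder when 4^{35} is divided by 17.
By Fermat: 4^{16} ≡ 1 (mod 17). 35 = 2×16 + 3. So 4^{35} ≡ 4^{3} ≡ 13 (mod 17)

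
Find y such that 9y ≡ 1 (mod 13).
Since 13 is prime, by Fermat 9^(-1) ≡ 9^{11} ≡ 3 (mod 13). Verify: 9 × 3 = 27 ≡ 1 (mod 13)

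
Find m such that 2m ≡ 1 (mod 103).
Since 103 is prime, by Fermat 2^(-1) ≡ 2^{101} ≡ 52 (mod 103). Verify: 2 × 52 = 104 ≡ 1 (mod 103)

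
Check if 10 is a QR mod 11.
By Euler's criterion: 10^{5} ≡ 10 mod 11. Since this equals -1 (≡ 10), 10 is not a QR.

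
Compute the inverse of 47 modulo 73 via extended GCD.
Extended GCD: 47(14) + 73(-9) = 1. So 47^(-1) ≡ 14 mod 73. Verify: 47 × 14 = 658 ≡ 1 mod 73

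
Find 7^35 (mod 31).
Using Fermat: 7^{30} ≡ 1 (mod 31). 35 ≡ 5 (mod 30). So 7^{35} ≡ 7^{5} ≡ 5 (mod 31)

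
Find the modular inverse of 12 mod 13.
Since 13 is prime, by Fermat 12^(-1) ≡ 12^{11} ≡ 12 mod 13. Verify: 12 × 12 = 144 ≡ 1 mod 13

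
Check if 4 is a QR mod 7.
By Euler's criterion: 4^{3} ≡ 1 (mod 7). Since this equals 1, 4 is a QR.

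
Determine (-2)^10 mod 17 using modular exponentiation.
By repeated squaring mod 17: (-2)^{1}≡15, (-2)^{2}≡4, (-2)^{4}≡16, (-2)^{8}≡1. Then (-2)^{10} = (-2)^{8+2} ≡ 1 × 4 ≡ 4 mod 17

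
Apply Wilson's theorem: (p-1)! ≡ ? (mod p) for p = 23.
By Wilson's theorem, (22)! ≡ -1 ≡ 22 mod 23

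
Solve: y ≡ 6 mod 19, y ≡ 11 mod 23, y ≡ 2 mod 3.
M = 19 × 23 × 3 = 1311. M₁ = 69, y₁ ≡ 8 mod 19. M₂ = 57, y₂ ≡ 21 mod 23. M₃ = 437, y₃ ≡ 2 mod 3. y = 6×69×8 + 11×57×21 + 2×437×2 ≡ 1184 mod 1311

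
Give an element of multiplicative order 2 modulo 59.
58 has order 2 mod 59 since 58^{2} ≡ 1 mod 59 and no smaller power works.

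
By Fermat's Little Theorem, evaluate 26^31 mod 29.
By Fermat: 26^{28} ≡ 1 mod 29. So 26^{31} = 26^{28} · 26^{3} ≡ 26^{3} ≡ 2 mod 29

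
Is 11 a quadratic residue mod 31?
By Euler's criterion: 11^{15} ≡ 30 mod 31. Since this equals -1 (≡ 30), 11 is not a QR.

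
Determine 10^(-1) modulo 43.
Since 43 is prime, by Fermat 10^(-1) ≡ 10^{41} ≡ 13 mod 43. Verify: 10 × 13 = 130 ≡ 1 mod 43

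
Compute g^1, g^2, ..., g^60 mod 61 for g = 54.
54^1, 54^2, ..., 54^{60} mod 61: [54, 49, 23, 22, 29, 41, 18, 57, 28, 48, 30, 34, 6, 19, 50, 16, 10, 52, 2, 47, 37, 46, 44, 58, 21, 36, 53, 56, 35, 60, 7, 12, 38, 39, 32, 20, 43, 4, 33, 13, 31, 27, 55, 42, 11, 45, 51, 9, 59, 14, 24, 15, 17, 3, 40, 25, 8, 5, 26, 1]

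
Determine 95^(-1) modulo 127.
Since 127 is prime, by Fermat 95^(-1) ≡ 95^{125} ≡ 123 (mod 127). Verify: 95 × 123 = 11685 ≡ 1 (mod 127)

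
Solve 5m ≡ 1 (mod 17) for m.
Since 17 is prime, by Fermat 5^(-1) ≡ 5^{15} ≡ 7 (mod 17). Verify: 5 × 7 = 35 ≡ 1 (mod 17)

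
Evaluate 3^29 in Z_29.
Using Fermat: 3^{28} ≡ 1 mod 29. 29 ≡ 1 mod 28. So 3^{29} ≡ 3^{1} ≡ 3 mod 29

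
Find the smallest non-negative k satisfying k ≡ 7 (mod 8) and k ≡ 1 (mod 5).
M = 8 × 5 = 40. M₁ = 5, y₁ ≡ 5 (mod 8). M₂ = 8, y₂ ≡ 2 (mod 5). k = 7×5×5 + 1×8×2 ≡ 31 (mod 40)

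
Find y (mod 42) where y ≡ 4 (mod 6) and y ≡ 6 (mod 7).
M = 6 × 7 = 42. M₁ = 7, y₁ ≡ 1 (mod 6). M₂ = 6, y₂ ≡ 6 (mod 7). y = 4×7×1 + 6×6×6 ≡ 34 (mod 42)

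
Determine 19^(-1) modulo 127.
Since 127 is prime, by Fermat 19^(-1) ≡ 19^{125} ≡ 107 (mod 127). Verify: 19 × 107 = 2033 ≡ 1 (mod 127)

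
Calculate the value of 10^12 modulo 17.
By repeated squaring mod 17: 10^{1}≡10, 10^{2}≡15, 10^{4}≡4, 10^{8}≡16. Then 10^{12} = 10^{8+4} ≡ 16 × 4 ≡ 13 mod 17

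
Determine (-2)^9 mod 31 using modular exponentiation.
By repeated squaring mod 31: (-2)^{1}≡29, (-2)^{2}≡4, (-2)^{4}≡16, (-2)^{8}≡8. Then (-2)^{9} = (-2)^{8+1} ≡ 8 × 29 ≡ 15 mod 31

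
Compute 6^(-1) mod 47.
Since 47 is prime, by Fermat 6^(-1) ≡ 6^{45} ≡ 8 mod 47. Verify: 6 × 8 = 48 ≡ 1 mod 47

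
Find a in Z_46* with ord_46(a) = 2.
45 has order 2 mod 46 since 45^{2} ≡ 1 (mod 46) and no smaller power works.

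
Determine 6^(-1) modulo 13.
Since 13 is prime, by Fermat 6^(-1) ≡ 6^{11} ≡ 11 (mod 13). Verify: 6 × 11 = 66 ≡ 1 (mod 13)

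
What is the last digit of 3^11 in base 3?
By repeated squaring (mod 3): 3^{1}≡0, 3^{2}≡0, 3^{4}≡0, 3^{8}≡0. Then 3^{11} = 3^{8+2+1} ≡ 0 × 0 × 0 ≡ 0 (mod 3)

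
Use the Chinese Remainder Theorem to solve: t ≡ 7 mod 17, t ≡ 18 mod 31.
M = 17 × 31 = 527. M₁ = 31, y₁ ≡ 11 mod 17. M₂ = 17, y₂ ≡ 11 mod 31. t = 7×31×11 + 18×17×11 ≡ 483 mod 527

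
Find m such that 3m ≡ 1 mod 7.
Since 7 is prime, by Fermat 3^(-1) ≡ 3^{5} ≡ 5 mod 7. Verify: 3 × 5 = 15 ≡ 1 mod 7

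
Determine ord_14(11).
Powers of 11 mod 14: 11^1≡11, 11^2≡9, 11^3≡1. ord_14(11) = 3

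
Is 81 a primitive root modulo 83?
81^{41} ≡ 1 (mod 83) and 41 < 82, so ord_83(81) = 41 ≠ 82 and 81 is not a primitive root.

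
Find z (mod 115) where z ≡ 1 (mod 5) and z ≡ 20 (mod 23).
M = 5 × 23 = 115. M₁ = 23, y₁ ≡ 2 (mod 5). M₂ = 5, y₂ ≡ 14 (mod 23). z = 1×23×2 + 20×5×14 ≡ 66 (mod 115)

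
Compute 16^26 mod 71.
By repeated squaring mod 71: 16^{1}≡16, 16^{2}≡43, 16^{4}≡3, 16^{8}≡9, 16^{16}≡10. Then 16^{26} = 16^{16+8+2} ≡ 10 × 9 × 43 ≡ 36 mod 71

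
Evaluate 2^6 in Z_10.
By repeated squaring (mod 10): 2^{1}≡2, 2^{2}≡4, 2^{4}≡6. Then 2^{6} = 2^{4+2} ≡ 6 × 4 ≡ 4 (mod 10)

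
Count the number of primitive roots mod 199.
Number of primitive roots mod 199 = φ(p-1) = φ(198) = 60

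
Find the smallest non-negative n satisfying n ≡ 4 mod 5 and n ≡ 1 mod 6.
M = 5 × 6 = 30. M₁ = 6, y₁ ≡ 1 mod 5. M₂ = 5, y₂ ≡ 5 mod 6. n = 4×6×1 + 1×5×5 ≡ 19 mod 30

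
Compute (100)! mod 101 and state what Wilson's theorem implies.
(100)! mod 101 = 100. Since this equals -1 (mod 101), Wilson confirms 101 is prime.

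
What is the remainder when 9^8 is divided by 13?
By repeated squaring mod 13: 9^{1}≡9, 9^{2}≡3, 9^{4}≡9, 9^{8}≡3. So 9^{8} ≡ 3 mod 13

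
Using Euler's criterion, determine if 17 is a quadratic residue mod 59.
By Euler's criterion: 17^{29} ≡ 1 (mod 59). Since this equals 1, 17 is a QR.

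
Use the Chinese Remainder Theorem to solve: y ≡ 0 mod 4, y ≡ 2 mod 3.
M = 4 × 3 = 12. M₁ = 3, y₁ ≡ 3 mod 4. M₂ = 4, y₂ ≡ 1 mod 3. y = 0×3×3 + 2×4×1 ≡ 8 mod 12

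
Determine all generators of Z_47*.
There are φ(46) = 22 primitive roots mod 47: {5, 10, 11, 13, 15, 19, 20, 22, 23, 26, 29, 30, 31, 33, 35, 38, 39, 40, 41, 43, 44, 45}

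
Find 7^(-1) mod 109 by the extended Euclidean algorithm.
Extended GCD: 7(-31) + 109(2) = 1. So 7^(-1) ≡ -31 ≡ 78 mod 109. Verify: 7 × 78 = 546 ≡ 1 mod 109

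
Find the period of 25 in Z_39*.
Powers of 25 mod 39: 25^1≡25, 25^2≡1. So the order of 25 is 2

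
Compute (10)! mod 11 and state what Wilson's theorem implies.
(10)! mod 11 = 10. Since this equals -1 mod 11, Wilson confirms 11 is prime.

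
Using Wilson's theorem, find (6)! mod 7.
By Wilson's theorem, (6)! ≡ -1 ≡ 6 (mod 7)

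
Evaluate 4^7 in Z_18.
By repeated squaring (mod 18): 4^{1}≡4, 4^{2}≡16, 4^{4}≡4. Then 4^{7} = 4^{4+2+1} ≡ 4 × 16 × 4 ≡ 4 (mod 18)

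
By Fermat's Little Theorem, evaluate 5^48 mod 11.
By Fermat: 5^{10} ≡ 1 mod 11. 48 = 4×10 + 8. So 5^{48} ≡ 5^{8} ≡ 4 mod 11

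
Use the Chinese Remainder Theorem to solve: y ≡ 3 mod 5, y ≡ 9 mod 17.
M = 5 × 17 = 85. M₁ = 17, y₁ ≡ 3 mod 5. M₂ = 5, y₂ ≡ 7 mod 17. y = 3×17×3 + 9×5×7 ≡ 43 mod 85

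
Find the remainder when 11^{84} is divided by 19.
By Fermat: 11^{18} ≡ 1 mod 19. 84 = 4×18 + 12. So 11^{84} ≡ 11^{12} ≡ 1 mod 19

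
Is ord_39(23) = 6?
Powers of 23 mod 39: 23^1≡23, 23^2≡22, 23^3≡38, 23^4≡16, 23^5≡17, 23^6≡1. First k with 23^k≡1 is k=6. Yes, ord_39(23) = 6.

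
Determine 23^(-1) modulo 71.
Since 71 is prime, by Fermat 23^(-1) ≡ 23^{69} ≡ 34 mod 71. Verify: 23 × 34 = 782 ≡ 1 mod 71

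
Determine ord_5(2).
Powers of 2 mod 5: 2^1≡2, 2^2≡4, 2^3≡3, 2^4≡1. So the order of 2 is 4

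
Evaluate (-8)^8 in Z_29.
By repeated squaring mod 29: (-8)^{1}≡21, (-8)^{2}≡6, (-8)^{4}≡7, (-8)^{8}≡20. So (-8)^{8} ≡ 20 mod 29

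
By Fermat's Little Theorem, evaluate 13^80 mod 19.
By Fermat: 13^{18} ≡ 1 mod 19. 80 = 4×18 + 8. So 13^{80} ≡ 13^{8} ≡ 16 mod 19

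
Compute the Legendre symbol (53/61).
(53/61) = 53^{30} mod 61 = -1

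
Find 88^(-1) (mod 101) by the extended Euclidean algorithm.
Extended GCD: 88(31) + 101(-27) = 1. So 88^(-1) ≡ 31 (mod 101). Verify: 88 × 31 = 2728 ≡ 1 (mod 101)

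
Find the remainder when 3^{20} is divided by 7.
By Fermat: 3^{6} ≡ 1 mod 7. 20 = 3×6 + 2. So 3^{20} ≡ 3^{2} ≡ 2 mod 7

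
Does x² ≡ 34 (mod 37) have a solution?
By Euler's criterion: 34^{18} ≡ 1 (mod 37). Since this equals 1, 34 is a QR.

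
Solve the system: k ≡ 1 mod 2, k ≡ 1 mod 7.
M = 2 × 7 = 14. M₁ = 7, y₁ ≡ 1 mod 2. M₂ = 2, y₂ ≡ 4 mod 7. k = 1×7×1 + 1×2×4 ≡ 1 mod 14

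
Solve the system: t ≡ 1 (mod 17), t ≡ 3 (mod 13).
M = 17 × 13 = 221. M₁ = 13, y₁ ≡ 4 (mod 17). M₂ = 17, y₂ ≡ 10 (mod 13). t = 1×13×4 + 3×17×10 ≡ 120 (mod 221)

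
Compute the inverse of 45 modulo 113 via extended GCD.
Extended GCD: 45(-5) + 113(2) = 1. So 45^(-1) ≡ -5 ≡ 108 mod 113. Verify: 45 × 108 = 4860 ≡ 1 mod 113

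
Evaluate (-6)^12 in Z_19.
By repeated squaring mod 19: (-6)^{1}≡13, (-6)^{2}≡17, (-6)^{4}≡4, (-6)^{8}≡16. Then (-6)^{12} = (-6)^{8+4} ≡ 16 × 4 ≡ 7 mod 19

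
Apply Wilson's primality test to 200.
(199)! mod 200 = 0. Since 0 ≢ -1 mod 200, 200 is not prime.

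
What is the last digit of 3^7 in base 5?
Using Fermat: 3^{4} ≡ 1 (mod 5). 7 ≡ 3 (mod 4). So 3^{7} ≡ 3^{3} ≡ 2 (mod 5)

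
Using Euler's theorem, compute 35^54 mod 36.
By Euler: 35^{12} ≡ 1 mod 36 since gcd(35, 36) = 1. 54 = 4×12 + 6. So 35^{54} ≡ 35^{6} ≡ 1 mod 36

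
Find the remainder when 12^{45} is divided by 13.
By Fermat: 12^{12} ≡ 1 mod 13. 45 = 3×12 + 9. So 12^{45} ≡ 12^{9} ≡ 12 mod 13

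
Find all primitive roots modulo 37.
There are φ(36) = 12 primitive roots mod 37: {2, 5, 13, 15, 17, 18, 19, 20, 22, 24, 32, 35}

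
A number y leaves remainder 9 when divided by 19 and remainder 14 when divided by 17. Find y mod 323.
M = 19 × 17 = 323. M₁ = 17, y₁ ≡ 9 mod 19. M₂ = 19, y₂ ≡ 9 mod 17. y = 9×17×9 + 14×19×9 ≡ 218 mod 323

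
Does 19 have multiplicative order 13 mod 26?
Powers of 19 mod 26: 19^1≡19, 19^2≡23, 19^3≡21, 19^4≡9, 19^5≡15, 19^6≡25, 19^7≡7, 19^8≡3, 19^9≡5, 19^10≡17, 19^11≡11, 19^12≡1. Already 19^12≡1, so the order is 12 < 13. No, the actual order is 12.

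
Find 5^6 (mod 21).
By repeated squaring (mod 21): 5^{1}≡5, 5^{2}≡4, 5^{4}≡16. Then 5^{6} = 5^{4+2} ≡ 16 × 4 ≡ 1 (mod 21)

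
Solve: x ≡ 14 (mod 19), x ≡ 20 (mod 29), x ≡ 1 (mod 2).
M = 19 × 29 × 2 = 1102. M₁ = 58, y₁ ≡ 1 (mod 19). M₂ = 38, y₂ ≡ 13 (mod 29). M₃ = 551, y₃ ≡ 1 (mod 2). x = 14×58×1 + 20×38×13 + 1×551×1 ≡ 223 (mod 1102)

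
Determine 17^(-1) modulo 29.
Since 29 is prime, by Fermat 17^(-1) ≡ 17^{27} ≡ 12 (mod 29). Verify: 17 × 12 = 204 ≡ 1 (mod 29)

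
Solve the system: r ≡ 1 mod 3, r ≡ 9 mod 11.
M = 3 × 11 = 33. M₁ = 11, y₁ ≡ 2 mod 3. M₂ = 3, y₂ ≡ 4 mod 11. r = 1×11×2 + 9×3×4 ≡ 31 mod 33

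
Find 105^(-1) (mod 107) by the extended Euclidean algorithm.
Extended GCD: 105(53) + 107(-52) = 1. So 105^(-1) ≡ 53 (mod 107). Verify: 105 × 53 = 5565 ≡ 1 (mod 107)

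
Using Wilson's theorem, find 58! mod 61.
(60)! = (58)! × (59) × (60) ≡ -1 mod 61. So (58)! ≡ -1 × [(60)(59)]^(-1) ≡ 30 mod 61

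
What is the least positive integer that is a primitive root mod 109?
g = 6. For each prime q|108: 6^{54}≡108, 6^{36}≡63, none ≡ 1, so ord_109(6) = 108 and 6 is a primitive root.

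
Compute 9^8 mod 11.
By repeated squaring (mod 11): 9^{1}≡9, 9^{2}≡4, 9^{4}≡5, 9^{8}≡3. So 9^{8} ≡ 3 (mod 11)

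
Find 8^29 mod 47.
By repeated squaring mod 47: 8^{1}≡8, 8^{2}≡17, 8^{4}≡7, 8^{8}≡2, 8^{16}≡4. Then 8^{29} = 8^{16+8+4+1} ≡ 4 × 2 × 7 × 8 ≡ 25 mod 47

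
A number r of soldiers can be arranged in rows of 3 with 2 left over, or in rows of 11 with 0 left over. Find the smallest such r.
M = 3 × 11 = 33. M₁ = 11, y₁ ≡ 2 (mod 3). M₂ = 3, y₂ ≡ 4 (mod 11). r = 2×11×2 + 0×3×4 ≡ 11 (mod 33)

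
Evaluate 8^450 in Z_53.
Using Fermat: 8^{52} ≡ 1 (mod 53). 450 ≡ 34 (mod 52). So 8^{450} ≡ 8^{34} ≡ 40 (mod 53)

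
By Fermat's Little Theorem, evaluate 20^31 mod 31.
By Fermat: 20^{30} ≡ 1 (mod 31). So 20^{31} = 20^{30} · 20^{1} ≡ 20^{1} ≡ 20 (mod 31)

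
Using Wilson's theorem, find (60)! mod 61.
By Wilson's theorem, (60)! ≡ -1 ≡ 60 mod 61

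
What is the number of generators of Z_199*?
A prime p has φ(p-1) primitive roots; here φ(198) = 60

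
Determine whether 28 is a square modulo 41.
By Euler's criterion: 28^{20} ≡ 40 (mod 41). Since this equals -1 (≡ 40), 28 is not a QR.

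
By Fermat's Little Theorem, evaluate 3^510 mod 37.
By Fermat: 3^{36} ≡ 1 (mod 37). 510 ≡ 6 (mod 36). So 3^{510} ≡ 3^{6} ≡ 26 (mod 37)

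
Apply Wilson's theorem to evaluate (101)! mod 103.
(102)! = (101)! × (102) ≡ -1 (mod 103). So (101)! ≡ -1 × (102)^(-1) ≡ (-1)×(-1) = 1 (mod 103)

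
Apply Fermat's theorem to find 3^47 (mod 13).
By Fermat: 3^{12} ≡ 1 (mod 13). 47 = 3×12 + 11. So 3^{47} ≡ 3^{11} ≡ 9 (mod 13)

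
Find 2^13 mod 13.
Using Fermat: 2^{12} ≡ 1 mod 13. 13 ≡ 1 mod 12. So 2^{13} ≡ 2^{1} ≡ 2 mod 13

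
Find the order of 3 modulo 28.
Powers of 3 mod 28: 3^1≡3, 3^2≡9, 3^3≡27, 3^4≡25, 3^5≡19, 3^6≡1. Order = 6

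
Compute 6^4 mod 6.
6^{4} = 1296 ≡ 0 mod 6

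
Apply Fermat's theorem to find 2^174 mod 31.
By Fermat: 2^{30} ≡ 1 mod 31. 174 ≡ 24 mod 30. So 2^{174} ≡ 2^{24} ≡ 16 mod 31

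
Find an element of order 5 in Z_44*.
9 has order 5 mod 44 since 9^{5} ≡ 1 mod 44 and no smaller power works.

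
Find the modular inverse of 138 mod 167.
Since 167 is prime, by Fermat 138^(-1) ≡ 138^{165} ≡ 23 (mod 167). Verify: 138 × 23 = 3174 ≡ 1 (mod 167)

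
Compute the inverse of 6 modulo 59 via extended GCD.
Extended GCD: 6(10) + 59(-1) = 1. So 6^(-1) ≡ 10 mod 59. Verify: 6 × 10 = 60 ≡ 1 mod 59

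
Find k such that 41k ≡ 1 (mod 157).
Since 157 is prime, by Fermat 41^(-1) ≡ 41^{155} ≡ 23 (mod 157). Verify: 41 × 23 = 943 ≡ 1 (mod 157)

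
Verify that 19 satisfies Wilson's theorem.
(18)! mod 19 = 18. Since this equals -1 (mod 19), Wilson confirms 19 is prime.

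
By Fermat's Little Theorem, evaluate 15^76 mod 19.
By Fermat: 15^{18} ≡ 1 mod 19. 76 = 4×18 + 4. So 15^{76} ≡ 15^{4} ≡ 9 mod 19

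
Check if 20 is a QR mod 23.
By Euler's criterion: 20^{11} ≡ 22 (mod 23). Since this equals -1 (≡ 22), 20 is not a QR.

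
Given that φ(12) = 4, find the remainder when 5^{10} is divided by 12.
By Euler: 5^{4} ≡ 1 (mod 12) since gcd(5, 12) = 1. 10 = 2×4 + 2. So 5^{10} ≡ 5^{2} ≡ 1 (mod 12)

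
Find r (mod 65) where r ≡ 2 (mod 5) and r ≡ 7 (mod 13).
M = 5 × 13 = 65. M₁ = 13, y₁ ≡ 2 (mod 5). M₂ = 5, y₂ ≡ 8 (mod 13). r = 2×13×2 + 7×5×8 ≡ 7 (mod 65)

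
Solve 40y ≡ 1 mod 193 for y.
Since 193 is prime, by Fermat 40^(-1) ≡ 40^{191} ≡ 111 mod 193. Verify: 40 × 111 = 4440 ≡ 1 mod 193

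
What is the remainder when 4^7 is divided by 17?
By repeated squaring mod 17: 4^{1}≡4, 4^{2}≡16, 4^{4}≡1. Then 4^{7} = 4^{4+2+1} ≡ 1 × 16 × 4 ≡ 13 mod 17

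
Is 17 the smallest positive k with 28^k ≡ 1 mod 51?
Powers of 28 mod 51: 28^1≡28, 28^2≡19, 28^3≡22, 28^4≡4, 28^5≡10, 28^6≡25, 28^7≡37, 28^8≡16, 28^9≡40, 28^10≡49, 28^11≡46, 28^12≡13, 28^13≡7, 28^14≡43, 28^15≡31, 28^16≡1. Already 28^16≡1, so the order is 16 < 17. No, the actual order is 16.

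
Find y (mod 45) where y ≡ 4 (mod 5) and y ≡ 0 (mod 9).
M = 5 × 9 = 45. M₁ = 9, y₁ ≡ 4 (mod 5). M₂ = 5, y₂ ≡ 2 (mod 9). y = 4×9×4 + 0×5×2 ≡ 9 (mod 45)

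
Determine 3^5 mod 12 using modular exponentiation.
By repeated squaring (mod 12): 3^{1}≡3, 3^{2}≡9, 3^{4}≡9. Then 3^{5} = 3^{4+1} ≡ 9 × 3 ≡ 3 (mod 12)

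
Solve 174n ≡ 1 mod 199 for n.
Since 199 is prime, by Fermat 174^(-1) ≡ 174^{197} ≡ 191 mod 199. Verify: 174 × 191 = 33234 ≡ 1 mod 199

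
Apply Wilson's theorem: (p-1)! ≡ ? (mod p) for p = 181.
By Wilson's theorem, (180)! ≡ -1 ≡ 180 mod 181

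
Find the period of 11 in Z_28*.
Powers of 11 mod 28: 11^1≡11, 11^2≡9, 11^3≡15, 11^4≡25, 11^5≡23, 11^6≡1. Order = 6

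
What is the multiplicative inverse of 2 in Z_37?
Since 37 is prime, by Fermat 2^(-1) ≡ 2^{35} ≡ 19 mod 37. Verify: 2 × 19 = 38 ≡ 1 mod 37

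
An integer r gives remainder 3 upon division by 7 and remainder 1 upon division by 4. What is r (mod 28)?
M = 7 × 4 = 28. M₁ = 4, y₁ ≡ 2 (mod 7). M₂ = 7, y₂ ≡ 3 (mod 4). r = 3×4×2 + 1×7×3 ≡ 17 (mod 28)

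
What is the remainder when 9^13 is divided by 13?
Using Fermat: 9^{12} ≡ 1 mod 13. 13 ≡ 1 mod 12. So 9^{13} ≡ 9^{1} ≡ 9 mod 13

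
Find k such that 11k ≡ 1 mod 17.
Since 17 is prime, by Fermat 11^(-1) ≡ 11^{15} ≡ 14 mod 17. Verify: 11 × 14 = 154 ≡ 1 mod 17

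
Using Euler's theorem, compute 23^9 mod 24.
By Euler: 23^{8} ≡ 1 mod 24 since gcd(23, 24) = 1. 9 = 1×8 + 1. So 23^{9} ≡ 23^{1} ≡ 23 mod 24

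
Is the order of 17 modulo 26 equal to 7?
Powers of 17 mod 26: 17^1≡17, 17^2≡3, 17^3≡25, 17^4≡9, 17^5≡23, 17^6≡1. Already 17^6≡1, so the order is 6 < 7. No, the actual order is 6.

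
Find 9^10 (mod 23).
By repeated squaring (mod 23): 9^{1}≡9, 9^{2}≡12, 9^{4}≡6, 9^{8}≡13. Then 9^{10} = 9^{8+2} ≡ 13 × 12 ≡ 18 (mod 23)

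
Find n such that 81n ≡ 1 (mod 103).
Since 103 is prime, by Fermat 81^(-1) ≡ 81^{101} ≡ 14 (mod 103). Verify: 81 × 14 = 1134 ≡ 1 (mod 103)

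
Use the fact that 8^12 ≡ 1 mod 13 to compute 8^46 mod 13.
By Fermat: 8^{12} ≡ 1 mod 13. 46 = 3×12 + 10. So 8^{46} ≡ 8^{10} ≡ 12 mod 13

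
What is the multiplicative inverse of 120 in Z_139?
Since 139 is prime, by Fermat 120^(-1) ≡ 120^{137} ≡ 117 mod 139. Verify: 120 × 117 = 14040 ≡ 1 mod 139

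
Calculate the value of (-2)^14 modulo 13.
Using Fermat: (-2)^{12} ≡ 1 (mod 13). 14 ≡ 2 (mod 12). So (-2)^{14} ≡ (-2)^{2} ≡ 4 (mod 13)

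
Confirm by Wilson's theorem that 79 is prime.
(78)! mod 79 = 78. Since this equals -1 (mod 79), Wilson confirms 79 is prime.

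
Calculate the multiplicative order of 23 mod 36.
Powers of 23 mod 36: 23^1≡23, 23^2≡25, 23^3≡35, 23^4≡13, 23^5≡11, 23^6≡1. Order = 6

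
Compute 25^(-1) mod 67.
Since 67 is prime, by Fermat 25^(-1) ≡ 25^{65} ≡ 59 mod 67. Verify: 25 × 59 = 1475 ≡ 1 mod 67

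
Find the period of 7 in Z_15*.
Powers of 7 mod 15: 7^1≡7, 7^2≡4, 7^3≡13, 7^4≡1. ord_15(7) = 4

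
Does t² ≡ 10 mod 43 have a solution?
By Euler's criterion: 10^{21} ≡ 1 mod 43. Since this equals 1, 10 is a QR.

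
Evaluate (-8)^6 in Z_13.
By repeated squaring mod 13: (-8)^{1}≡5, (-8)^{2}≡12, (-8)^{4}≡1. Then (-8)^{6} = (-8)^{4+2} ≡ 1 × 12 ≡ 12 mod 13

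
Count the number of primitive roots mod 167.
Number of primitive roots mod 167 = φ(p-1) = φ(166) = 82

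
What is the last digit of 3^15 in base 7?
Using Fermat: 3^{6} ≡ 1 mod 7. 15 ≡ 3 mod 6. So 3^{15} ≡ 3^{3} ≡ 6 mod 7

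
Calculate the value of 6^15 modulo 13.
Using Fermat: 6^{12} ≡ 1 mod 13. 15 ≡ 3 mod 12. So 6^{15} ≡ 6^{3} ≡ 8 mod 13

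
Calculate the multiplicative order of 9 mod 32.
Powers of 9 mod 32: 9^1≡9, 9^2≡17, 9^3≡25, 9^4≡1. ord_32(9) = 4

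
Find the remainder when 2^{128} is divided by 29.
By Fermat: 2^{28} ≡ 1 (mod 29). 128 = 4×28 + 16. So 2^{128} ≡ 2^{16} ≡ 25 (mod 29)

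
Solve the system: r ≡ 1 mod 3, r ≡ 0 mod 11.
M = 3 × 11 = 33. M₁ = 11, y₁ ≡ 2 mod 3. M₂ = 3, y₂ ≡ 4 mod 11. r = 1×11×2 + 0×3×4 ≡ 22 mod 33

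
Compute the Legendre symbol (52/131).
(52/131) = 52^{65} mod 131 = 1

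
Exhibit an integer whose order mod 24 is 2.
23 has order 2 mod 24 since 23^{2} ≡ 1 mod 24 and no smaller power works.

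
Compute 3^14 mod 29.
By repeated squaring (mod 29): 3^{1}≡3, 3^{2}≡9, 3^{4}≡23, 3^{8}≡7. Then 3^{14} = 3^{8+4+2} ≡ 7 × 23 × 9 ≡ 28 (mod 29)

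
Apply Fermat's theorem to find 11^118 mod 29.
By Fermat: 11^{28} ≡ 1 mod 29. 118 = 4×28 + 6. So 11^{118} ≡ 11^{6} ≡ 9 mod 29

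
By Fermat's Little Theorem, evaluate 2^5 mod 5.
By Fermat: 2^{4} ≡ 1 (mod 5). So 2^{5} = 2^{4} · 2^{1} ≡ 2^{1} ≡ 2 (mod 5)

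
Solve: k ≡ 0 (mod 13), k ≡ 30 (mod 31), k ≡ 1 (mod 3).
M = 13 × 31 × 3 = 1209. M₁ = 93, y₁ ≡ 7 (mod 13). M₂ = 39, y₂ ≡ 4 (mod 31). M₃ = 403, y₃ ≡ 1 (mod 3). k = 0×93×7 + 30×39×4 + 1×403×1 ≡ 247 (mod 1209)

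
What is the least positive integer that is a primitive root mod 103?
g = 5. Powers: [5, 25, 22, 7, 35, 72, 51, 49, 39, 92, ...] generates all 102 non-zero residues.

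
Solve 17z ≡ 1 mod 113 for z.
Since 113 is prime, by Fermat 17^(-1) ≡ 17^{111} ≡ 20 mod 113. Verify: 17 × 20 = 340 ≡ 1 mod 113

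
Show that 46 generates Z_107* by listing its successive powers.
46^1, 46^2, ..., 46^{106} mod 107: [46, 83, 73, 41, 67, 86, 104, 76, 72, 102, 91, 13, 63, 9, 93, 105, 15, 48, 68, 25, 80, 42, 6, 62, 70, 10, 32, 81, 88, 89, 28, 4, 77, 11, 78, 57, 54, 23, 95, 90, 74, 87, 43, 52, 38, 36, 51, 99, 60, 85, 58, 100, 106, 61, 24, 34, 66, 40, 21, 3, 31, 35, 5, 16, 94, 44, 98, 14, 2, 92, 59, 39, 82, 27, 65, 101, 45, 37, 97, 75, 26, 19, 18, 79, 103, 30, 96, 29, 50, 53, 84, 12, 17, 33, 20, 64, 55, 69, 71, 56, 8, 47, 22, 49, 7, 1]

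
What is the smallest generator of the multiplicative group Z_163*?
g = 2. For each prime q|162: 2^{81}≡162, 2^{54}≡104, none ≡ 1, so ord_163(2) = 162 and 2 is a primitive root.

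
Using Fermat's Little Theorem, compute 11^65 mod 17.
By Fermat: 11^{16} ≡ 1 mod 17. 65 = 4×16 + 1. So 11^{65} ≡ 11^{1} ≡ 11 mod 17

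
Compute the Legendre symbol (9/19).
(9/19) = 9^{9} mod 19 = 1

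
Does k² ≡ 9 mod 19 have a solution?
By Euler's criterion: 9^{9} ≡ 1 mod 19. Since this equals 1, 9 is a QR.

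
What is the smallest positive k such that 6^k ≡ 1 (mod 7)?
Powers of 6 mod 7: 6^1≡6, 6^2≡1. ord_7(6) = 2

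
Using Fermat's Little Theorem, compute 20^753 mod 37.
By Fermat: 20^{36} ≡ 1 mod 37. 753 ≡ 33 mod 36. So 20^{753} ≡ 20^{33} ≡ 14 mod 37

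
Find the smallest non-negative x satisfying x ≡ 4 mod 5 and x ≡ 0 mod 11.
M = 5 × 11 = 55. M₁ = 11, y₁ ≡ 1 mod 5. M₂ = 5, y₂ ≡ 9 mod 11. x = 4×11×1 + 0×5×9 ≡ 44 mod 55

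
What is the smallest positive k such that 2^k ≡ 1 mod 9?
Powers of 2 mod 9: 2^1≡2, 2^2≡4, 2^3≡8, 2^4≡7, 2^5≡5, 2^6≡1. ord_9(2) = 6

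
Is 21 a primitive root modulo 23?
ord_23(21) divides 22. For each prime q|22: 21^{11}≡22, 21^{2}≡4, none ≡ 1. So 21 has order 22 and is a primitive root mod 23.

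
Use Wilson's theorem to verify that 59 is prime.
(58)! mod 59 = 58. Since this equals -1 (mod 59), Wilson confirms 59 is prime.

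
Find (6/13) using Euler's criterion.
(6/13) = 6^{6} mod 13 = -1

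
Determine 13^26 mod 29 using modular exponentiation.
By repeated squaring (mod 29): 13^{1}≡13, 13^{2}≡24, 13^{4}≡25, 13^{8}≡16, 13^{16}≡24. Then 13^{26} = 13^{16+8+2} ≡ 24 × 16 × 24 ≡ 23 (mod 29)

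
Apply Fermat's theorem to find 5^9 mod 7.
By Fermat: 5^{6} ≡ 1 mod 7. So 5^{9} = 5^{6} · 5^{3} ≡ 5^{3} ≡ 6 mod 7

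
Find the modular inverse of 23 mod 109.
Since 109 is prime, by Fermat 23^(-1) ≡ 23^{107} ≡ 19 (mod 109). Verify: 23 × 19 = 437 ≡ 1 (mod 109)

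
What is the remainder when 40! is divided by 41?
By Wilson's theorem, (40)! ≡ -1 ≡ 40 mod 41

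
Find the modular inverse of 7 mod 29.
Since 29 is prime, by Fermat 7^(-1) ≡ 7^{27} ≡ 25 (mod 29). Verify: 7 × 25 = 175 ≡ 1 (mod 29)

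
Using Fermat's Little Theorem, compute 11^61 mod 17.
By Fermat: 11^{16} ≡ 1 mod 17. 61 = 3×16 + 13. So 11^{61} ≡ 11^{13} ≡ 7 mod 17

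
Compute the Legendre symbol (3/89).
(3/89) = 3^{44} mod 89 = -1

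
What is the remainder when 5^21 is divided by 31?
By repeated squaring mod 31: 5^{1}≡5, 5^{2}≡25, 5^{4}≡5, 5^{8}≡25, 5^{16}≡5. Then 5^{21} = 5^{16+4+1} ≡ 5 × 5 × 5 ≡ 1 mod 31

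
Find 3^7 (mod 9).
By repeated squaring (mod 9): 3^{1}≡3, 3^{2}≡0, 3^{4}≡0. Then 3^{7} = 3^{4+2+1} ≡ 0 × 0 × 3 ≡ 0 (mod 9)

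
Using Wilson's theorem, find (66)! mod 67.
By Wilson's theorem, (66)! ≡ -1 ≡ 66 mod 67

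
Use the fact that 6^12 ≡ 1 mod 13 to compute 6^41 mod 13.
By Fermat: 6^{12} ≡ 1 mod 13. 41 = 3×12 + 5. So 6^{41} ≡ 6^{5} ≡ 2 mod 13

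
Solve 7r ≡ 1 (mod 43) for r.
Since 43 is prime, by Fermat 7^(-1) ≡ 7^{41} ≡ 37 (mod 43). Verify: 7 × 37 = 259 ≡ 1 (mod 43)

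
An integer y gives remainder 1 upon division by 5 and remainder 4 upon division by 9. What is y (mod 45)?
M = 5 × 9 = 45. M₁ = 9, y₁ ≡ 4 (mod 5). M₂ = 5, y₂ ≡ 2 (mod 9). y = 1×9×4 + 4×5×2 ≡ 31 (mod 45)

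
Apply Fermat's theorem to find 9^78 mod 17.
By Fermat: 9^{16} ≡ 1 mod 17. 78 = 4×16 + 14. So 9^{78} ≡ 9^{14} ≡ 4 mod 17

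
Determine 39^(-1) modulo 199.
Since 199 is prime, by Fermat 39^(-1) ≡ 39^{197} ≡ 148 (mod 199). Verify: 39 × 148 = 5772 ≡ 1 (mod 199)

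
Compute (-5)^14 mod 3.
Using Fermat: (-5)^{2} ≡ 1 (mod 3). 14 ≡ 0 (mod 2). So (-5)^{14} ≡ (-5)^{0} ≡ 1 (mod 3)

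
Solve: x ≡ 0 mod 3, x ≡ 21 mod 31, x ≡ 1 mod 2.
M = 3 × 31 × 2 = 186. M₁ = 62, y₁ ≡ 2 mod 3. M₂ = 6, y₂ ≡ 26 mod 31. M₃ = 93, y₃ ≡ 1 mod 2. x = 0×62×2 + 21×6×26 + 1×93×1 ≡ 21 mod 186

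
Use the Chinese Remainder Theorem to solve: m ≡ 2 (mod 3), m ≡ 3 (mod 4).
M = 3 × 4 = 12. M₁ = 4, y₁ ≡ 1 (mod 3). M₂ = 3, y₂ ≡ 3 (mod 4). m = 2×4×1 + 3×3×3 ≡ 11 (mod 12)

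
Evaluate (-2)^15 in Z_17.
By repeated squaring mod 17: (-2)^{1}≡15, (-2)^{2}≡4, (-2)^{4}≡16, (-2)^{8}≡1. Then (-2)^{15} = (-2)^{8+4+2+1} ≡ 1 × 16 × 4 × 15 ≡ 8 mod 17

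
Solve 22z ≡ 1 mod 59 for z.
Since 59 is prime, by Fermat 22^(-1) ≡ 22^{57} ≡ 51 mod 59. Verify: 22 × 51 = 1122 ≡ 1 mod 59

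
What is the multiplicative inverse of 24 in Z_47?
Since 47 is prime, by Fermat 24^(-1) ≡ 24^{45} ≡ 2 mod 47. Verify: 24 × 2 = 48 ≡ 1 mod 47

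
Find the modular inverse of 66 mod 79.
Since 79 is prime, by Fermat 66^(-1) ≡ 66^{77} ≡ 6 (mod 79). Verify: 66 × 6 = 396 ≡ 1 (mod 79)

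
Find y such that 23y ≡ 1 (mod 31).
Since 31 is prime, by Fermat 23^(-1) ≡ 23^{29} ≡ 27 (mod 31). Verify: 23 × 27 = 621 ≡ 1 (mod 31)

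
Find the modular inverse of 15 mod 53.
Since 53 is prime, by Fermat 15^(-1) ≡ 15^{51} ≡ 46 mod 53. Verify: 15 × 46 = 690 ≡ 1 mod 53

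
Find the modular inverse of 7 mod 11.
Since 11 is prime, by Fermat 7^(-1) ≡ 7^{9} ≡ 8 (mod 11). Verify: 7 × 8 = 56 ≡ 1 (mod 11)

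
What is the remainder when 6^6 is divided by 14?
By repeated squaring (mod 14): 6^{1}≡6, 6^{2}≡8, 6^{4}≡8. Then 6^{6} = 6^{4+2} ≡ 8 × 8 ≡ 8 (mod 14)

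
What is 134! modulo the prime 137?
(136)! = (134)! × (135) × (136) ≡ -1 (mod 137). So (134)! ≡ -1 × [(136)(135)]^(-1) ≡ 68 (mod 137)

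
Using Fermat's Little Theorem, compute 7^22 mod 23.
By Fermat's Little Theorem, 7^{22} ≡ 1 (mod 23) since 23 is prime and gcd(7, 23) = 1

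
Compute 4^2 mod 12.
4^{2} = 16 ≡ 4 mod 12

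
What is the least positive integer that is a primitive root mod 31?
g = 3. Powers: [3, 9, 27, 19, 26, 16, 17, 20, ...] generates all 30 non-zero residues.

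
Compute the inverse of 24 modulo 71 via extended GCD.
Extended GCD: 24(3) + 71(-1) = 1. So 24^(-1) ≡ 3 (mod 71). Verify: 24 × 3 = 72 ≡ 1 (mod 71)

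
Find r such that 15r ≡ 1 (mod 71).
Since 71 is prime, by Fermat 15^(-1) ≡ 15^{69} ≡ 19 (mod 71). Verify: 15 × 19 = 285 ≡ 1 (mod 71)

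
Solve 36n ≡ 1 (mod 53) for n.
Since 53 is prime, by Fermat 36^(-1) ≡ 36^{51} ≡ 28 (mod 53). Verify: 36 × 28 = 1008 ≡ 1 (mod 53)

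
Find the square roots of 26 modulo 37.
The square roots of 26 mod 37 are 10 and 27. Verify: 10² = 100 ≡ 26 mod 37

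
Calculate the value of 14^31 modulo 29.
Using Fermat: 14^{28} ≡ 1 mod 29. 31 ≡ 3 mod 28. So 14^{31} ≡ 14^{3} ≡ 18 mod 29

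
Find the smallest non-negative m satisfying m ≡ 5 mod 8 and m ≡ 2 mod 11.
M = 8 × 11 = 88. M₁ = 11, y₁ ≡ 3 mod 8. M₂ = 8, y₂ ≡ 7 mod 11. m = 5×11×3 + 2×8×7 ≡ 13 mod 88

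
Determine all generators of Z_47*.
There are φ(46) = 22 primitive roots mod 47: {5, 10, 11, 13, 15, 19, 20, 22, 23, 26, 29, 30, 31, 33, 35, 38, 39, 40, 41, 43, 44, 45}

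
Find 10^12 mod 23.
By repeated squaring mod 23: 10^{1}≡10, 10^{2}≡8, 10^{4}≡18, 10^{8}≡2. Then 10^{12} = 10^{8+4} ≡ 2 × 18 ≡ 13 mod 23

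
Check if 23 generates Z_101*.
23^{50} ≡ 1 mod 101 and 50 < 100, so ord_101(23) = 50 ≠ 100 and 23 is not a primitive root.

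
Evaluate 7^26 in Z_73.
By repeated squaring (mod 73): 7^{1}≡7, 7^{2}≡49, 7^{4}≡65, 7^{8}≡64, 7^{16}≡8. Then 7^{26} = 7^{16+8+2} ≡ 8 × 64 × 49 ≡ 49 (mod 73)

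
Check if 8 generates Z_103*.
8^{17} ≡ 1 (mod 103) and 17 < 102, so ord_103(8) = 17 ≠ 102 and 8 is not a primitive root.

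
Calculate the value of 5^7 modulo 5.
By repeated squaring mod 5: 5^{1}≡0, 5^{2}≡0, 5^{4}≡0. Then 5^{7} = 5^{4+2+1} ≡ 0 × 0 × 0 ≡ 0 mod 5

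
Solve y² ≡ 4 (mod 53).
The square roots of 4 mod 53 are 51 and 2. Verify: 51² = 2601 ≡ 4 (mod 53)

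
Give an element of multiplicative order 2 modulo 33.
10 has order 2 mod 33 since 10^{2} ≡ 1 mod 33 and no smaller power works.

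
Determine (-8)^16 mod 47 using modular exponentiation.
By repeated squaring (mod 47): (-8)^{1}≡39, (-8)^{2}≡17, (-8)^{4}≡7, (-8)^{8}≡2, (-8)^{16}≡4. So (-8)^{16} ≡ 4 (mod 47)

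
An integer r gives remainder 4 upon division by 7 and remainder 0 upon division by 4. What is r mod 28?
M = 7 × 4 = 28. M₁ = 4, y₁ ≡ 2 mod 7. M₂ = 7, y₂ ≡ 3 mod 4. r = 4×4×2 + 0×7×3 ≡ 4 mod 28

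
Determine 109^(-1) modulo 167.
Since 167 is prime, by Fermat 109^(-1) ≡ 109^{165} ≡ 95 mod 167. Verify: 109 × 95 = 10355 ≡ 1 mod 167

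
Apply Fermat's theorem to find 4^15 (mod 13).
By Fermat: 4^{12} ≡ 1 (mod 13). So 4^{15} = 4^{12} · 4^{3} ≡ 4^{3} ≡ 12 (mod 13)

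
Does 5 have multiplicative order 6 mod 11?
Powers of 5 mod 11: 5^1≡5, 5^2≡3, 5^3≡4, 5^4≡9, 5^5≡1. Already 5^5≡1, so the order is 5 < 6. No, the actual order is 5.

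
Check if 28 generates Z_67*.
ord_67(28) divides 66. For each prime q|66: 28^{33}≡66, 28^{22}≡37, 28^{6}≡40, none ≡ 1. So 28 has order 66 and is a primitive root mod 67.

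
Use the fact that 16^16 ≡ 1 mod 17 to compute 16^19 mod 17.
By Fermat: 16^{16} ≡ 1 mod 17. So 16^{19} = 16^{16} · 16^{3} ≡ 16^{3} ≡ 16 mod 17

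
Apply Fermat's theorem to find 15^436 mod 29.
By Fermat: 15^{28} ≡ 1 mod 29. 436 ≡ 16 mod 28. So 15^{436} ≡ 15^{16} ≡ 7 mod 29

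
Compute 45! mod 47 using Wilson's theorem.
(46)! = (45)! × (46) ≡ -1 mod 47. So (45)! ≡ -1 × (46)^(-1) ≡ (-1)×(-1) = 1 mod 47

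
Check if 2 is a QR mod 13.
By Euler's criterion: 2^{6} ≡ 12 (mod 13). Since this equals -1 (≡ 12), 2 is not a QR.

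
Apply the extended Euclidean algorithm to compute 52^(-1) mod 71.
Extended GCD: 52(-15) + 71(11) = 1. So 52^(-1) ≡ -15 ≡ 56 mod 71. Verify: 52 × 56 = 2912 ≡ 1 mod 71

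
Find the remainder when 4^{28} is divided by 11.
By Fermat: 4^{10} ≡ 1 (mod 11). 28 = 2×10 + 8. So 4^{28} ≡ 4^{8} ≡ 9 (mod 11)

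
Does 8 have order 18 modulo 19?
8^{6} ≡ 1 mod 19 and 6 < 18, so ord_19(8) = 6 ≠ 18 and 8 is not a primitive root.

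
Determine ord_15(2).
Powers of 2 mod 15: 2^1≡2, 2^2≡4, 2^3≡8, 2^4≡1. Order = 4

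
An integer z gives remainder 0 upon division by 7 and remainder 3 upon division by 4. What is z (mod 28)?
M = 7 × 4 = 28. M₁ = 4, y₁ ≡ 2 (mod 7). M₂ = 7, y₂ ≡ 3 (mod 4). z = 0×4×2 + 3×7×3 ≡ 7 (mod 28)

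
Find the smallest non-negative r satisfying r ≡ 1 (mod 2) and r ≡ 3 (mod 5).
M = 2 × 5 = 10. M₁ = 5, y₁ ≡ 1 (mod 2). M₂ = 2, y₂ ≡ 3 (mod 5). r = 1×5×1 + 3×2×3 ≡ 3 (mod 10)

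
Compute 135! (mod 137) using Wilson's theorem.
(136)! = (135)! × (136) ≡ -1 (mod 137). So (135)! ≡ -1 × (136)^(-1) ≡ (-1)×(-1) = 1 (mod 137)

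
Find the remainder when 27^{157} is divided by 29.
By Fermat: 27^{28} ≡ 1 mod 29. 157 = 5×28 + 17. So 27^{157} ≡ 27^{17} ≡ 8 mod 29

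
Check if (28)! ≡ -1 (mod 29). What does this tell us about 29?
(28)! mod 29 = 28. Since this equals -1 (mod 29), Wilson confirms 29 is prime.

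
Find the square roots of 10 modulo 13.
The square roots of 10 mod 13 are 7 and 6. Verify: 7² = 49 ≡ 10 (mod 13)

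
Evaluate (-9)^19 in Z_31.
By repeated squaring mod 31: (-9)^{1}≡22, (-9)^{2}≡19, (-9)^{4}≡20, (-9)^{8}≡28, (-9)^{16}≡9. Then (-9)^{19} = (-9)^{16+2+1} ≡ 9 × 19 × 22 ≡ 11 mod 31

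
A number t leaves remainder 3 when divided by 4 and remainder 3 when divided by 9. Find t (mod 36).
M = 4 × 9 = 36. M₁ = 9, y₁ ≡ 1 (mod 4). M₂ = 4, y₂ ≡ 7 (mod 9). t = 3×9×1 + 3×4×7 ≡ 3 (mod 36)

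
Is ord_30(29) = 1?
Powers of 29 mod 30: 29^1≡29, 29^2≡1. 29^1≡29≢1, so ord ≠ 1. No, the actual order is 2.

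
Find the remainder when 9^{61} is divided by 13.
By Fermat: 9^{12} ≡ 1 mod 13. 61 = 5×12 + 1. So 9^{61} ≡ 9^{1} ≡ 9 mod 13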